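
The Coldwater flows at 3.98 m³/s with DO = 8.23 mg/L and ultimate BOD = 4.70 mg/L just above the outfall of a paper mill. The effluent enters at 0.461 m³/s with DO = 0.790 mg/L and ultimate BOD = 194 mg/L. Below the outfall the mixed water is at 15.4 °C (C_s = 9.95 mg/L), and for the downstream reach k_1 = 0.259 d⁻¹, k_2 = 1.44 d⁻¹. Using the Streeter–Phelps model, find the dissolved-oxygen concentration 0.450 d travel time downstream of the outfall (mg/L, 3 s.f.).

Mixed DO = (3.98×8.23 + 0.461×0.790)/(3.98+0.461) = 33.12/4.441 = 7.458 mg/L.
Mixed L₀ = (3.98×4.70 + 0.461×194)/(4.441) = 108.1/4.441 = 24.35 mg/L.
Initial deficit D₀ = C_s − DO₀ = 9.95 − 7.458 = 2.492 mg/L.
D(0.450) = [0.259×24.35/(1.44−0.259)](e^(−0.259×0.450) − e^(−1.44×0.450)) + 2.492 e^(−1.44×0.450)
= 5.340 × (0.8900 − 0.5231) + 2.492 × 0.5231 = 3.263 mg/L.
DO = 9.95 − 3.263 = 6.687 mg/L.

DO ≈ 6.69 mg/L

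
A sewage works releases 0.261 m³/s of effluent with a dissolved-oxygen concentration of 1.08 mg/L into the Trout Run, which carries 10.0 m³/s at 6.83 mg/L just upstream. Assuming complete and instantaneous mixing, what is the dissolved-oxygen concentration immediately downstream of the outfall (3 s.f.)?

Flow-weighted mixing: C = (Q_r C_r + Q_w C_w)/(Q_r + Q_w)
= (10.0×6.83 + 0.261×1.08)/(10.0 + 0.261) = 68.58/10.26 = 6.684 mg/L.

6.68 mg/L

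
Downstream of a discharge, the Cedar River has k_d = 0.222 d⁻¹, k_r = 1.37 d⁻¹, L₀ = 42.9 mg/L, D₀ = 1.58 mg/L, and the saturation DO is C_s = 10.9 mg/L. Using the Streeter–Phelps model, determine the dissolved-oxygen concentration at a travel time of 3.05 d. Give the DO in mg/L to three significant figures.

k_d L₀/(k_r−k_d) = 0.222×42.9/(1.37−0.222) = 9.524/1.148 = 8.296 mg/L.
e^(−k_d t) = e^(−0.222×3.050) = 0.5081; e^(−k_r t) = e^(−1.37×3.050) = 0.01532.
D = 8.296 × (0.5081 − 0.01532) + 1.58 × 0.01532 = 4.088 + 0.02421 = 4.112 mg/L.
DO = C_s − D = 10.9 − 4.112 = 6.788 mg/L.

DO ≈ 6.79 mg/L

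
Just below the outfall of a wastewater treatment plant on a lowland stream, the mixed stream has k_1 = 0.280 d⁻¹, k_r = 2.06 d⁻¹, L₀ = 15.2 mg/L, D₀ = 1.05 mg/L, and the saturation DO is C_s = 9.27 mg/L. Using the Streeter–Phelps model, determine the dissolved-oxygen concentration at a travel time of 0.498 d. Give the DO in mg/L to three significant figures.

k_1 L₀/(k_r−k_1) = 0.280×15.2/(2.06−0.280) = 4.256/1.780 = 2.391 mg/L.
e^(−k_1 t) = e^(−0.280×0.4980) = 0.8698; e^(−k_r t) = e^(−2.06×0.4980) = 0.3585.
D = 2.391 × (0.8698 − 0.3585) + 1.05 × 0.3585 = 1.223 + 0.3764 = 1.599 mg/L.
DO = C_s − D = 9.27 − 1.599 = 7.671 mg/L.

DO ≈ 7.67 mg/L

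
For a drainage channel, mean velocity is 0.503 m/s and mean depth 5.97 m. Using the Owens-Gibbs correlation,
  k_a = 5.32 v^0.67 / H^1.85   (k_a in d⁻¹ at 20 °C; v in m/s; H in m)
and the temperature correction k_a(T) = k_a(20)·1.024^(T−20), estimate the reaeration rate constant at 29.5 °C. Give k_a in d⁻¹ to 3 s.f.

k_a(20) = 5.32 × 0.503^0.67 / 5.97^1.85 = 5.32 × 0.6310 / 27.26 = 0.1231 d⁻¹.
k_a(29.5) = 0.1231 × 1.024^(29.5−20) = 0.1231 × 1.253 = 0.1543 d⁻¹.

k_a ≈ 0.154 d⁻¹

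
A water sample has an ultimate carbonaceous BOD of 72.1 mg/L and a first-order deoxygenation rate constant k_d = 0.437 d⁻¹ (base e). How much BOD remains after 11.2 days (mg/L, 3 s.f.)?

L ≈ 0.540 mg/L

L_t = L₀ e^(−k_d t) = 72.1 × e^(−0.437×11.2) = 72.1 × 0.007488 = 0.5399 mg/L.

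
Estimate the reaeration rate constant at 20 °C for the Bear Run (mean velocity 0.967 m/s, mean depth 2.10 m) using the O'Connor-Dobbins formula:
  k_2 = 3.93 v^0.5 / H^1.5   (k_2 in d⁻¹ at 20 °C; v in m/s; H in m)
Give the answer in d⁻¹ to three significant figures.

k_2 = 3.93 × 0.967^0.5 / 2.10^1.5 = 3.93 × 0.9834 / 3.043 = 1.270 d⁻¹.

k_2 ≈ 1.27 d⁻¹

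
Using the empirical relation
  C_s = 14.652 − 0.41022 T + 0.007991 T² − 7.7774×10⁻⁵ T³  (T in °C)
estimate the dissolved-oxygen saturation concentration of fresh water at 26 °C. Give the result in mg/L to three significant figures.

C_s ≈ 8.02 mg/L

C_s = 14.652 − 0.41022×26 + 0.007991×26² − 7.7774×10⁻⁵×26³ = 8.021 mg/L.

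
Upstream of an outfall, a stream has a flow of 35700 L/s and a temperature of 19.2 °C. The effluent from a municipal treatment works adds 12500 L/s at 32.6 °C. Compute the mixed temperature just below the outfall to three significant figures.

Flow-weighted mixing: C = (Q_r C_r + Q_w C_w)/(Q_r + Q_w)
= (35700×19.2 + 12500×32.6)/(35700 + 12500) = 1.093×10^6/48200 = 22.68 °C.

22.7 °C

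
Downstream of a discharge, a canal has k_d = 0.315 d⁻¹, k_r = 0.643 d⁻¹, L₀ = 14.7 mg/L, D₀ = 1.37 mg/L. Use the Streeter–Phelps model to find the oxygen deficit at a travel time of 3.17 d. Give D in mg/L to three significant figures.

D ≈ 3.54 mg/L

k_d L₀/(k_r−k_d) = 0.315×14.7/(0.643−0.315) = 4.630/0.3280 = 14.12 mg/L.
e^(−k_d t) = e^(−0.315×3.170) = 0.3684; e^(−k_r t) = e^(−0.643×3.170) = 0.1302.
D = 14.12 × (0.3684 − 0.1302) + 1.37 × 0.1302 = 3.362 + 0.1784 = 3.541 mg/L.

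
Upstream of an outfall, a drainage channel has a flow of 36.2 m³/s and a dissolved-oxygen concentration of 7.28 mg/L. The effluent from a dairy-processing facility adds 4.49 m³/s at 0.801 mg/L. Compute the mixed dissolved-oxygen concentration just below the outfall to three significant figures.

6.57 mg/L

Flow-weighted mixing: C = (Q_r C_r + Q_w C_w)/(Q_r + Q_w)
= (36.2×7.28 + 4.49×0.801)/(36.2 + 4.49) = 267.1/40.69 = 6.565 mg/L.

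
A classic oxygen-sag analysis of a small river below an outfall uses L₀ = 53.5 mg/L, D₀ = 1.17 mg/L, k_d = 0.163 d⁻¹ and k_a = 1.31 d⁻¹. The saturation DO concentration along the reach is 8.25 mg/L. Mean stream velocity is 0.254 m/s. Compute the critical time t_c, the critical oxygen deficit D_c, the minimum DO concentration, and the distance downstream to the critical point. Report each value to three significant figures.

t_c ≈ 1.67 d; D_c ≈ 5.07 mg/L; min DO ≈ 3.18 mg/L; x_c ≈ 36.7 km

At the critical point dD/dt = 0, so k_d L₀ e^(−k_d t) = k_a D. Substituting D(t) from the Streeter–Phelps equation and solving for t gives
t_c = ln[(k_a/k_d)(1 − D₀(k_a−k_d)/(k_d L₀))] / (k_a−k_d).
Here k_a−k_d = 1.147 d⁻¹ and 1 − D₀(k_a−k_d)/(k_d L₀) = 1 − 1.17×1.147/(0.163×53.5) = 0.8461, so
t_c = ln(8.037 × 0.8461) / 1.147 = 1.917 / 1.147 = 1.671 d.
D_c = (k_d/k_a) L₀ e^(−k_d t_c) = (0.163/1.31) × 53.5 × e^(−0.163×1.671) = 0.1244 × 53.5 × 0.7615 = 5.069 mg/L.
Minimum DO = C_s − D_c = 8.25 − 5.069 = 3.181 mg/L.
x_c = v t_c = 0.254 m/s × 1.671 d × 86400 s/d = 36680 m ≈ 36.7 km.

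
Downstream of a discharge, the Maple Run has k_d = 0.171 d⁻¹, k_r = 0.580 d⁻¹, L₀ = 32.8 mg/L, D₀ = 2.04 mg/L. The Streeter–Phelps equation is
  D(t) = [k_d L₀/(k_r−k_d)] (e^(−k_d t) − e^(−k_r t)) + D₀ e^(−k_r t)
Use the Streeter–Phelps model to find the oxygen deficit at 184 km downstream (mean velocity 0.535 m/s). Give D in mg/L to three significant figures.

D ≈ 5.78 mg/L

Travel time t = x/v = 184 km / (0.535 m/s) = 184000 m / 0.535 m/s = 343900 s = 3.981 d.
k_d L₀/(k_r−k_d) = 0.171×32.8/(0.580−0.171) = 5.609/0.4090 = 13.71 mg/L.
e^(−k_d t) = e^(−0.171×3.981) = 0.5063; e^(−k_r t) = e^(−0.580×3.981) = 0.09938.
D = 13.71 × (0.5063 − 0.09938) + 2.04 × 0.09938 = 5.580 + 0.2027 = 5.783 mg/L.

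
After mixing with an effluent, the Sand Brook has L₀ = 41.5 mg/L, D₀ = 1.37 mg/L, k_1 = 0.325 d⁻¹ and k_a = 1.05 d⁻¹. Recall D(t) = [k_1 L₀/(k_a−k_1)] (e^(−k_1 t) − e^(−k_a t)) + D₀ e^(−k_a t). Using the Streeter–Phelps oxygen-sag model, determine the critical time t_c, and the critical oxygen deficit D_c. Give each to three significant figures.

t_c ≈ 1.51 d; D_c ≈ 7.86 mg/L

With k_a/k_1 = 3.231 and 1 − D₀(k_a−k_1)/(k_1 L₀) = 0.9264,
t_c = ln(3.231 × 0.9264) / (1.05 − 0.325) = ln(2.993) / 0.7250 = 1.096/0.7250 = 1.512 d.
D_c = (k_1/k_a) L₀ e^(−k_1 t_c) = (0.325/1.05) × 41.5 × e^(−0.325×1.512) = 0.3095 × 41.5 × 0.6118 = 7.858 mg/L.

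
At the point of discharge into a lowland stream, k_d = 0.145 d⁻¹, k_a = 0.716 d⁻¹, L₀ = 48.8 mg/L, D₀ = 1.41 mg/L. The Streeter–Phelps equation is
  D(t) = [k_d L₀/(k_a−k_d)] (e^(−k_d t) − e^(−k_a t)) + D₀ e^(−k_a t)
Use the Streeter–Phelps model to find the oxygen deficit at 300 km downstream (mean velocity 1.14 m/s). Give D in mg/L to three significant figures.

Travel time t = x/v = 300 km / (1.14 m/s) = 300000 m / 1.14 m/s = 263200 s = 3.046 d.
k_d L₀/(k_a−k_d) = 0.145×48.8/(0.716−0.145) = 7.076/0.5710 = 12.39 mg/L.
e^(−k_d t) = e^(−0.145×3.046) = 0.6430; e^(−k_a t) = e^(−0.716×3.046) = 0.1130.
D = 12.39 × (0.6430 − 0.1130) + 1.41 × 0.1130 = 6.568 + 0.1593 = 6.728 mg/L.

D ≈ 6.73 mg/L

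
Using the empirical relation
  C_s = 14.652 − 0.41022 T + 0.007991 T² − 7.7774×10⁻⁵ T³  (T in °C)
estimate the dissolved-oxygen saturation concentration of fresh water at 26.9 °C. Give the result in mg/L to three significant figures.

C_s ≈ 7.89 mg/L

C_s = 14.652 − 0.41022×26.9 + 0.007991×26.9² − 7.7774×10⁻⁵×26.9³ = 7.886 mg/L.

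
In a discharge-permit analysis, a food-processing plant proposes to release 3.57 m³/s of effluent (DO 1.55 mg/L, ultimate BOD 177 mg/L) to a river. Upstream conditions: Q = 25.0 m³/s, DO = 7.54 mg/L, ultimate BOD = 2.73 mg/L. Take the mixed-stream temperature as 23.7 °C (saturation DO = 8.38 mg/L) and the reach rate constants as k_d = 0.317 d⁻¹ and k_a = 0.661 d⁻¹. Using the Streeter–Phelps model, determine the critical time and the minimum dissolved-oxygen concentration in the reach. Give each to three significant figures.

Mixed DO = (25.0×7.54 + 3.57×1.55)/(25.0+3.57) = 194.0/28.57 = 6.792 mg/L.
Mixed L₀ = (25.0×2.73 + 3.57×177)/(28.57) = 700.1/28.57 = 24.51 mg/L.
Initial deficit D₀ = C_s − DO₀ = 8.38 − 6.792 = 1.588 mg/L.
t_c = (1/0.3440) ln[(0.661/0.317)(1 − 1.588×0.3440/(0.317×24.51))] = 2.907 × ln(1.939) = 1.924 d.
D_c = (0.317/0.661) × 24.51 × e^(−0.317×1.924) = 0.4796 × 24.51 × 0.5434 = 6.386 mg/L.
Minimum DO = 8.38 − 6.386 = 1.994 mg/L.

t_c ≈ 1.92 d; minimum DO ≈ 1.99 mg/L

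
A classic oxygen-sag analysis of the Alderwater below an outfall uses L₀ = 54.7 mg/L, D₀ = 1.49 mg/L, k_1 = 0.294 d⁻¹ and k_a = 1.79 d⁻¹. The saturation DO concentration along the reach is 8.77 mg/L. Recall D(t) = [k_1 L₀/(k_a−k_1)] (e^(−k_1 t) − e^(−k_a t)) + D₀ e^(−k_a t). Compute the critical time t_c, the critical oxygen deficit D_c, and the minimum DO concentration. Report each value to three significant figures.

t_c ≈ 1.11 d; D_c ≈ 6.49 mg/L; min DO ≈ 2.28 mg/L

With k_a/k_1 = 6.088 and 1 − D₀(k_a−k_1)/(k_1 L₀) = 0.8614,
t_c = ln(6.088 × 0.8614) / (1.79 − 0.294) = ln(5.245) / 1.496 = 1.657/1.496 = 1.108 d.
D_c = (k_1/k_a) L₀ e^(−k_1 t_c) = (0.294/1.79) × 54.7 × e^(−0.294×1.108) = 0.1642 × 54.7 × 0.7220 = 6.487 mg/L.
Minimum DO = C_s − D_c = 8.77 − 6.487 = 2.283 mg/L.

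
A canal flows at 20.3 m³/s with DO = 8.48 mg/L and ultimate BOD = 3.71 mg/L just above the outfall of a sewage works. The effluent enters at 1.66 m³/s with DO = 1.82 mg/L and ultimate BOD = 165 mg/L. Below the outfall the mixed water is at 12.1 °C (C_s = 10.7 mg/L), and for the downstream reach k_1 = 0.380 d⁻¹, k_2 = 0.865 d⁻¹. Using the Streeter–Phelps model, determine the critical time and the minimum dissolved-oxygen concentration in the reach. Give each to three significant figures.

t_c ≈ 1.19 d; minimum DO ≈ 6.25 mg/L

Mixed DO = (20.3×8.48 + 1.66×1.82)/(20.3+1.66) = 175.2/21.96 = 7.977 mg/L.
Mixed L₀ = (20.3×3.71 + 1.66×165)/(21.96) = 349.2/21.96 = 15.90 mg/L.
Initial deficit D₀ = C_s − DO₀ = 10.7 − 7.977 = 2.723 mg/L.
t_c = (1/0.4850) ln[(0.865/0.380)(1 − 2.723×0.4850/(0.380×15.90))] = 2.062 × ln(1.779) = 1.187 d.
D_c = (0.380/0.865) × 15.90 × e^(−0.380×1.187) = 0.4393 × 15.90 × 0.6368 = 4.449 mg/L.
Minimum DO = 10.7 − 4.449 = 6.251 mg/L.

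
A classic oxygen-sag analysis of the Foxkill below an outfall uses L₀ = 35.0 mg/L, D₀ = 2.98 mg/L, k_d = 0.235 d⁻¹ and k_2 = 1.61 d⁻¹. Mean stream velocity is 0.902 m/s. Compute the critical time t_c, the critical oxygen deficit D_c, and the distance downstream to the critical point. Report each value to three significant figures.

t_c ≈ 0.898 d; D_c ≈ 4.14 mg/L; x_c ≈ 70.0 km

t_c = [1/(k_2−k_d)] ln[(k_2/k_d)(1 − D₀(k_2−k_d)/(k_d L₀))]
= [1/(1.61−0.235)] ln[(1.61/0.235)(1 − 2.98×1.375/(0.235×35.0))]
= (1/1.375) ln[6.851 × 0.5018] = 0.7273 × ln(3.438) = 0.7273 × 1.235 = 0.8981 d.
L(t_c) = L₀ e^(−k_d t_c) = 35.0 × 0.8097 = 28.34 mg/L, and at the critical point k_2 D_c = k_d L, so D_c = (0.235/1.61) × 28.34 = 4.137 mg/L.
x_c = v t_c = 0.902 m/s × 0.8981 d × 86400 s/d = 69990 m ≈ 70.0 km.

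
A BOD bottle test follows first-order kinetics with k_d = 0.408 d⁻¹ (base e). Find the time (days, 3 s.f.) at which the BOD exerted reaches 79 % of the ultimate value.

t ≈ 3.83 d

y/L₀ = 1 − e^(−k_d t) = 0.79 ⇒ e^(−k_d t) = 0.210
t = −ln(0.210) / 0.408 = 1.561 / 0.408 = 3.825 d.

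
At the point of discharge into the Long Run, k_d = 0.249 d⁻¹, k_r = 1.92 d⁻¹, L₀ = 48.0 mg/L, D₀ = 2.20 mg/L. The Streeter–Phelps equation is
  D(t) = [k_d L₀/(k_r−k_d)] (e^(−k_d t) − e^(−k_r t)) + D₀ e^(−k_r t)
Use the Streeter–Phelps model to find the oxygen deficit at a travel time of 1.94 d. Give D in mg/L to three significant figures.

k_d L₀/(k_r−k_d) = 0.249×48.0/(1.92−0.249) = 11.95/1.671 = 7.153 mg/L.
e^(−k_d t) = e^(−0.249×1.940) = 0.6169; e^(−k_r t) = e^(−1.92×1.940) = 0.02412.
D = 7.153 × (0.6169 − 0.02412) + 2.20 × 0.02412 = 4.240 + 0.05306 = 4.293 mg/L.

D ≈ 4.29 mg/L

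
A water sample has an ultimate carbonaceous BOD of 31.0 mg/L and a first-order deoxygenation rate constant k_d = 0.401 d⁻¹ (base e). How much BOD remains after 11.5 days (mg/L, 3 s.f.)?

L_t = L₀ e^(−k_d t) = 31.0 × e^(−0.401×11.5) = 31.0 × 0.009937 = 0.3080 mg/L.

L ≈ 0.308 mg/L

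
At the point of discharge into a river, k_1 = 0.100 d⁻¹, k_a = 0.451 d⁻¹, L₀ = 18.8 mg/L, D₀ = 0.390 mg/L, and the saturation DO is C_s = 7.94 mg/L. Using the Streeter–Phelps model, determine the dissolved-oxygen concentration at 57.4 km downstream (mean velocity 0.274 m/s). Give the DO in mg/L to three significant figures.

Travel time t = x/v = 57.4 km / (0.274 m/s) = 57400 m / 0.274 m/s = 209500 s = 2.425 d.
k_1 L₀/(k_a−k_1) = 0.100×18.8/(0.451−0.100) = 1.880/0.3510 = 5.356 mg/L.
e^(−k_1 t) = e^(−0.100×2.425) = 0.7847; e^(−k_a t) = e^(−0.451×2.425) = 0.3350.
D = 5.356 × (0.7847 − 0.3350) + 0.390 × 0.3350 = 2.408 + 0.1307 = 2.539 mg/L.
DO = C_s − D = 7.94 − 2.539 = 5.401 mg/L.

DO ≈ 5.40 mg/L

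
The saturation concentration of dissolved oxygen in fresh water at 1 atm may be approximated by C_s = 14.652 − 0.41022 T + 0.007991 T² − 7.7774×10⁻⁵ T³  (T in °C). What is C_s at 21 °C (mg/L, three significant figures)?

C_s = 14.652 − 0.41022×21 + 0.007991×21² − 7.7774×10⁻⁵×21³ = 8.841 mg/L.

C_s ≈ 8.84 mg/L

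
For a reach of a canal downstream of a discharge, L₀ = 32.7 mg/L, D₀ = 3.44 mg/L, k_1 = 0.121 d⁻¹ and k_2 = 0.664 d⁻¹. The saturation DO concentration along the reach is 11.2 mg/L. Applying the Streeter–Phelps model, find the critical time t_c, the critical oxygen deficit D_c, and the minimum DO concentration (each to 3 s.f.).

t_c ≈ 1.96 d; D_c ≈ 4.70 mg/L; min DO ≈ 6.50 mg/L

With k_2/k_1 = 5.488 and 1 − D₀(k_2−k_1)/(k_1 L₀) = 0.5279,
t_c = ln(5.488 × 0.5279) / (0.664 − 0.121) = ln(2.897) / 0.5430 = 1.064/0.5430 = 1.959 d.
L(t_c) = L₀ e^(−k_1 t_c) = 32.7 × 0.7890 = 25.80 mg/L, and at the critical point k_2 D_c = k_1 L, so D_c = (0.121/0.664) × 25.80 = 4.701 mg/L.
Minimum DO = C_s − D_c = 11.2 − 4.701 = 6.499 mg/L.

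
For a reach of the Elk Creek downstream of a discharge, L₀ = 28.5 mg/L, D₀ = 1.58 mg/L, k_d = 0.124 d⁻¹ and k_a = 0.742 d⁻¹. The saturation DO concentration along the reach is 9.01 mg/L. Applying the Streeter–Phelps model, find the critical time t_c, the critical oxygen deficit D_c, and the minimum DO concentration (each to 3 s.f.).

t_c = [1/(k_a−k_d)] ln[(k_a/k_d)(1 − D₀(k_a−k_d)/(k_d L₀))]
= [1/(0.742−0.124)] ln[(0.742/0.124)(1 − 1.58×0.6180/(0.124×28.5))]
= (1/0.6180) ln[5.984 × 0.7237] = 1.618 × ln(4.331) = 1.618 × 1.466 = 2.372 d.
L(t_c) = L₀ e^(−k_d t_c) = 28.5 × 0.7452 = 21.24 mg/L, and at the critical point k_a D_c = k_d L, so D_c = (0.124/0.742) × 21.24 = 3.549 mg/L.
Minimum DO = C_s − D_c = 9.01 − 3.549 = 5.461 mg/L.

t_c ≈ 2.37 d; D_c ≈ 3.55 mg/L; min DO ≈ 5.46 mg/L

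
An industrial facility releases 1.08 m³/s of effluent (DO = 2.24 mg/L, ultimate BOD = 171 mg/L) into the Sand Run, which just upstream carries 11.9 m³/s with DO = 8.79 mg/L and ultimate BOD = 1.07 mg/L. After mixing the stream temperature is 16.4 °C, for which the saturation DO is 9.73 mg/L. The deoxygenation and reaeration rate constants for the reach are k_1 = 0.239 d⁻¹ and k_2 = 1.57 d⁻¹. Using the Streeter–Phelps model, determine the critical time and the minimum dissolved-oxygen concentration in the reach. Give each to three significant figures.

t_c ≈ 0.825 d; minimum DO ≈ 7.83 mg/L

Mixed DO = (11.9×8.79 + 1.08×2.24)/(11.9+1.08) = 107.0/12.98 = 8.245 mg/L.
Mixed L₀ = (11.9×1.07 + 1.08×171)/(12.98) = 197.4/12.98 = 15.21 mg/L.
Initial deficit D₀ = C_s − DO₀ = 9.73 − 8.245 = 1.485 mg/L.
t_c = (1/1.331) ln[(1.57/0.239)(1 − 1.485×1.331/(0.239×15.21))] = 0.7513 × ln(2.997) = 0.8247 d.
D_c = (0.239/1.57) × 15.21 × e^(−0.239×0.8247) = 0.1522 × 15.21 × 0.8211 = 1.901 mg/L.
Minimum DO = 9.73 − 1.901 = 7.829 mg/L.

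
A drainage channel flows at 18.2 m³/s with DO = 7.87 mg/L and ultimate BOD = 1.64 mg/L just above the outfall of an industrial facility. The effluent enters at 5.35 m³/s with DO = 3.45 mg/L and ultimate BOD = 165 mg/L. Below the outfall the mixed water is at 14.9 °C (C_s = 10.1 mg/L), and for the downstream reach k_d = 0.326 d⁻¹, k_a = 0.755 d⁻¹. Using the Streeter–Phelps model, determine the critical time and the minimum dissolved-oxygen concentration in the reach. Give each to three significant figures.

Mixed DO = (18.2×7.87 + 5.35×3.45)/(18.2+5.35) = 161.7/23.55 = 6.866 mg/L.
Mixed L₀ = (18.2×1.64 + 5.35×165)/(23.55) = 912.6/23.55 = 38.75 mg/L.
Initial deficit D₀ = C_s − DO₀ = 10.1 − 6.866 = 3.234 mg/L.
t_c = (1/0.4290) ln[(0.755/0.326)(1 − 3.234×0.4290/(0.326×38.75))] = 2.331 × ln(2.062) = 1.686 d.
D_c = (0.326/0.755) × 38.75 × e^(−0.326×1.686) = 0.4318 × 38.75 × 0.5771 = 9.656 mg/L.
Minimum DO = 10.1 − 9.656 = 0.4441 mg/L.

t_c ≈ 1.69 d; minimum DO ≈ 0.444 mg/L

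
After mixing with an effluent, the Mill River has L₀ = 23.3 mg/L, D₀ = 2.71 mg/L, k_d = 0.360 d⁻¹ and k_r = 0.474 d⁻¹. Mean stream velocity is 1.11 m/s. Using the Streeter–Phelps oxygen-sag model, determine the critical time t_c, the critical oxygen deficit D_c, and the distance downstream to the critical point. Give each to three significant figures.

At the critical point dD/dt = 0, so k_d L₀ e^(−k_d t) = k_r D. Substituting D(t) from the Streeter–Phelps equation and solving for t gives
t_c = ln[(k_r/k_d)(1 − D₀(k_r−k_d)/(k_d L₀))] / (k_r−k_d).
Here k_r−k_d = 0.1140 d⁻¹ and 1 − D₀(k_r−k_d)/(k_d L₀) = 1 − 2.71×0.1140/(0.360×23.3) = 0.9632, so
t_c = ln(1.317 × 0.9632) / 0.1140 = 0.2376 / 0.1140 = 2.084 d.
L(t_c) = L₀ e^(−k_d t_c) = 23.3 × 0.4723 = 11.00 mg/L, and at the critical point k_r D_c = k_d L, so D_c = (0.360/0.474) × 11.00 = 8.357 mg/L.
x_c = v t_c = 1.11 m/s × 2.084 d × 86400 s/d = 199900 m ≈ 200 km.

t_c ≈ 2.08 d; D_c ≈ 8.36 mg/L; x_c ≈ 200 km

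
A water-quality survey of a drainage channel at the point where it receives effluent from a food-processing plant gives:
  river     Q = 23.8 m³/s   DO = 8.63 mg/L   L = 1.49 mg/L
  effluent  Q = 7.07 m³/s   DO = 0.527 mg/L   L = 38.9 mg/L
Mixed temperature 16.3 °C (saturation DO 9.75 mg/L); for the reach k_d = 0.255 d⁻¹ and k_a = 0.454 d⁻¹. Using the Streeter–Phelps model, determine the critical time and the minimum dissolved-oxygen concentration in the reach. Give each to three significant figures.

t_c ≈ 1.58 d; minimum DO ≈ 5.97 mg/L

Mixed DO = (23.8×8.63 + 7.07×0.527)/(23.8+7.07) = 209.1/30.87 = 6.774 mg/L.
Mixed L₀ = (23.8×1.49 + 7.07×38.9)/(30.87) = 310.5/30.87 = 10.06 mg/L.
Initial deficit D₀ = C_s − DO₀ = 9.75 − 6.774 = 2.976 mg/L.
t_c = (1/0.1990) ln[(0.454/0.255)(1 − 2.976×0.1990/(0.255×10.06))] = 5.025 × ln(1.369) = 1.579 d.
D_c = (0.255/0.454) × 10.06 × e^(−0.255×1.579) = 0.5617 × 10.06 × 0.6685 = 3.776 mg/L.
Minimum DO = 9.75 − 3.776 = 5.974 mg/L.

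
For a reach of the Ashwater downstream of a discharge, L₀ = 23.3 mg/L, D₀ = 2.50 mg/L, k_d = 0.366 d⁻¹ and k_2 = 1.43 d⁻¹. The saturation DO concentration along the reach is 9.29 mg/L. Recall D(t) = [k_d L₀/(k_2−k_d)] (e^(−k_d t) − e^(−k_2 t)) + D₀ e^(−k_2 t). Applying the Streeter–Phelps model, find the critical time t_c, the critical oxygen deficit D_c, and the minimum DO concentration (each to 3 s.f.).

With k_2/k_d = 3.907 and 1 − D₀(k_2−k_d)/(k_d L₀) = 0.6881,
t_c = ln(3.907 × 0.6881) / (1.43 − 0.366) = ln(2.688) / 1.064 = 0.9889/1.064 = 0.9295 d.
D_c = (k_d/k_2) L₀ e^(−k_d t_c) = (0.366/1.43) × 23.3 × e^(−0.366×0.9295) = 0.2559 × 23.3 × 0.7116 = 4.244 mg/L.
Minimum DO = C_s − D_c = 9.29 − 4.244 = 5.046 mg/L.

t_c ≈ 0.929 d; D_c ≈ 4.24 mg/L; min DO ≈ 5.05 mg/L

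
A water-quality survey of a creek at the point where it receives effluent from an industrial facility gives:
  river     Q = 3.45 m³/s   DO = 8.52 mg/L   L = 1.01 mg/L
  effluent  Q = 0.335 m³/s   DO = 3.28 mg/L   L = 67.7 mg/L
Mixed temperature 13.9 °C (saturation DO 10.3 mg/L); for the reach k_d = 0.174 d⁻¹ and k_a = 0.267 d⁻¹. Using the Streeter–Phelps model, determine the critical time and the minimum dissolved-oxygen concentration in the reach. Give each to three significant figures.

t_c ≈ 2.56 d; minimum DO ≈ 7.41 mg/L

Mixed DO = (3.45×8.52 + 0.335×3.28)/(3.45+0.335) = 30.49/3.785 = 8.056 mg/L.
Mixed L₀ = (3.45×1.01 + 0.335×67.7)/(3.785) = 26.16/3.785 = 6.913 mg/L.
Initial deficit D₀ = C_s − DO₀ = 10.3 − 8.056 = 2.244 mg/L.
t_c = (1/0.09300) ln[(0.267/0.174)(1 − 2.244×0.09300/(0.174×6.913))] = 10.75 × ln(1.268) = 2.555 d.
D_c = (0.174/0.267) × 6.913 × e^(−0.174×2.555) = 0.6517 × 6.913 × 0.6411 = 2.888 mg/L.
Minimum DO = 10.3 − 2.888 = 7.412 mg/L.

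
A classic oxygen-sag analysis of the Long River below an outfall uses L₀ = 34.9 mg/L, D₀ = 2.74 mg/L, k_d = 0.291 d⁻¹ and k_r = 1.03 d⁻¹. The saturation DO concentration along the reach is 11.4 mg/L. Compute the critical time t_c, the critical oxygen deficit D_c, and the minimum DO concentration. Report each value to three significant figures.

t_c ≈ 1.41 d; D_c ≈ 6.54 mg/L; min DO ≈ 4.86 mg/L

With k_r/k_d = 3.540 and 1 − D₀(k_r−k_d)/(k_d L₀) = 0.8006,
t_c = ln(3.540 × 0.8006) / (1.03 − 0.291) = ln(2.834) / 0.7390 = 1.042/0.7390 = 1.410 d.
L(t_c) = L₀ e^(−k_d t_c) = 34.9 × 0.6635 = 23.16 mg/L, and at the critical point k_r D_c = k_d L, so D_c = (0.291/1.03) × 23.16 = 6.543 mg/L.
Minimum DO = C_s − D_c = 11.4 − 6.543 = 4.857 mg/L.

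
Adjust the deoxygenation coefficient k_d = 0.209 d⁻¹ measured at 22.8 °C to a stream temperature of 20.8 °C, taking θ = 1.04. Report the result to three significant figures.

k_d(T₂) = k_d(T₁) · θ^(T₂−T₁) = 0.209 × 1.04^(20.8−22.8)
= 0.209 × 1.04^-2.00 = 0.209 × 0.9246 = 0.1932 d⁻¹.

k_d ≈ 0.193 d⁻¹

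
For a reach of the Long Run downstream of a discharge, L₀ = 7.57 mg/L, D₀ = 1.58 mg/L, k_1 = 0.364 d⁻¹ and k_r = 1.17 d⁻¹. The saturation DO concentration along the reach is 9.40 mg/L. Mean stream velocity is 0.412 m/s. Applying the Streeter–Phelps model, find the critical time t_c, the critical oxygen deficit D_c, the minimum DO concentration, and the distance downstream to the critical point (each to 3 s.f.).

At the critical point dD/dt = 0, so k_1 L₀ e^(−k_1 t) = k_r D. Substituting D(t) from the Streeter–Phelps equation and solving for t gives
t_c = ln[(k_r/k_1)(1 − D₀(k_r−k_1)/(k_1 L₀))] / (k_r−k_1).
Here k_r−k_1 = 0.8060 d⁻¹ and 1 − D₀(k_r−k_1)/(k_1 L₀) = 1 − 1.58×0.8060/(0.364×7.57) = 0.5378, so
t_c = ln(3.214 × 0.5378) / 0.8060 = 0.5474 / 0.8060 = 0.6792 d.
L(t_c) = L₀ e^(−k_1 t_c) = 7.57 × 0.7810 = 5.912 mg/L, and at the critical point k_r D_c = k_1 L, so D_c = (0.364/1.17) × 5.912 = 1.839 mg/L.
Minimum DO = C_s − D_c = 9.40 − 1.839 = 7.561 mg/L.
x_c = v t_c = 0.412 m/s × 0.6792 d × 86400 s/d = 24180 m ≈ 24.2 km.

t_c ≈ 0.679 d; D_c ≈ 1.84 mg/L; min DO ≈ 7.56 mg/L; x_c ≈ 24.2 km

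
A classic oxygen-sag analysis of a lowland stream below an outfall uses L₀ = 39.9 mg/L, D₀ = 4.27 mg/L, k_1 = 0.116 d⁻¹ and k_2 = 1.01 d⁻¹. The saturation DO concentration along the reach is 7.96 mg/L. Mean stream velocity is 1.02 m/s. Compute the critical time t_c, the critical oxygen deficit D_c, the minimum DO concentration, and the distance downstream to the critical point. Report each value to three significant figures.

t_c ≈ 0.473 d; D_c ≈ 4.34 mg/L; min DO ≈ 3.62 mg/L; x_c ≈ 41.6 km

t_c = [1/(k_2−k_1)] ln[(k_2/k_1)(1 − D₀(k_2−k_1)/(k_1 L₀))]
= [1/(1.01−0.116)] ln[(1.01/0.116)(1 − 4.27×0.8940/(0.116×39.9))]
= (1/0.8940) ln[8.707 × 0.1752] = 1.119 × ln(1.526) = 1.119 × 0.4224 = 0.4725 d.
L(t_c) = L₀ e^(−k_1 t_c) = 39.9 × 0.9467 = 37.77 mg/L, and at the critical point k_2 D_c = k_1 L, so D_c = (0.116/1.01) × 37.77 = 4.338 mg/L.
Minimum DO = C_s − D_c = 7.96 − 4.338 = 3.622 mg/L.
x_c = v t_c = 1.02 m/s × 0.4725 d × 86400 s/d = 41640 m ≈ 41.6 km.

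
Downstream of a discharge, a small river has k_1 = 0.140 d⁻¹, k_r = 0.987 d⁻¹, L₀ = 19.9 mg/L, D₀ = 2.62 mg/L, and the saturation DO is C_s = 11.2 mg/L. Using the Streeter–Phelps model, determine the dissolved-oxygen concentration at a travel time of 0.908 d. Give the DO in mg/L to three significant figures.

k_1 L₀/(k_r−k_1) = 0.140×19.9/(0.987−0.140) = 2.786/0.8470 = 3.289 mg/L.
e^(−k_1 t) = e^(−0.140×0.9080) = 0.8806; e^(−k_r t) = e^(−0.987×0.9080) = 0.4081.
D = 3.289 × (0.8806 − 0.4081) + 2.62 × 0.4081 = 1.554 + 1.069 = 2.623 mg/L.
DO = C_s − D = 11.2 − 2.623 = 8.577 mg/L.

DO ≈ 8.58 mg/L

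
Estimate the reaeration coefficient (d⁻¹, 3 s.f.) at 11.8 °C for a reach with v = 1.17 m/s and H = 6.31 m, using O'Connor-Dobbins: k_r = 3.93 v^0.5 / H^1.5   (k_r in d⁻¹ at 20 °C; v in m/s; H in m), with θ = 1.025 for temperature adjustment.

k_r(20) = 3.93 × 1.17^0.5 / 6.31^1.5 = 3.93 × 1.082 / 15.85 = 0.2682 d⁻¹.
k_r(11.8) = 0.2682 × 1.025^(11.8−20) = 0.2682 × 0.8167 = 0.2190 d⁻¹.

k_r ≈ 0.219 d⁻¹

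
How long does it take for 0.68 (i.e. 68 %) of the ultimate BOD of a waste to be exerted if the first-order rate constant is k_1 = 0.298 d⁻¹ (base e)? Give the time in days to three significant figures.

y/L₀ = 1 − e^(−k_1 t) = 0.68 ⇒ e^(−k_1 t) = 0.320
t = −ln(0.320) / 0.298 = 1.139 / 0.298 = 3.824 d.

t ≈ 3.82 d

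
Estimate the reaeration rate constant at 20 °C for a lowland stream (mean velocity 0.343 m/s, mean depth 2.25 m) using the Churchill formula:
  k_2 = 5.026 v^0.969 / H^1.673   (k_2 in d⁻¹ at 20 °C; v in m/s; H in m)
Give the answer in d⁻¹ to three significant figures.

k_2 = 5.026 × 0.343^0.969 / 2.25^1.673 = 5.026 × 0.3546 / 3.883 = 0.4589 d⁻¹.

k_2 ≈ 0.459 d⁻¹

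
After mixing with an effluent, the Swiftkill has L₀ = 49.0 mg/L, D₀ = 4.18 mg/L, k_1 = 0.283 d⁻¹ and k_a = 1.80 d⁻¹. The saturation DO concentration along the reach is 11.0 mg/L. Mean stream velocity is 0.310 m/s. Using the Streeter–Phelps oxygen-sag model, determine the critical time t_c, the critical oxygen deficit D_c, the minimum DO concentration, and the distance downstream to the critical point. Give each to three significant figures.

t_c ≈ 0.817 d; D_c ≈ 6.11 mg/L; min DO ≈ 4.89 mg/L; x_c ≈ 21.9 km

t_c = [1/(k_a−k_1)] ln[(k_a/k_1)(1 − D₀(k_a−k_1)/(k_1 L₀))]
= [1/(1.80−0.283)] ln[(1.80/0.283)(1 − 4.18×1.517/(0.283×49.0))]
= (1/1.517) ln[6.360 × 0.5427] = 0.6592 × ln(3.452) = 0.6592 × 1.239 = 0.8167 d.
D_c = (k_1/k_a) L₀ e^(−k_1 t_c) = (0.283/1.80) × 49.0 × e^(−0.283×0.8167) = 0.1572 × 49.0 × 0.7936 = 6.114 mg/L.
Minimum DO = C_s − D_c = 11.0 − 6.114 = 4.886 mg/L.
x_c = v t_c = 0.310 m/s × 0.8167 d × 86400 s/d = 21870 m ≈ 21.9 km.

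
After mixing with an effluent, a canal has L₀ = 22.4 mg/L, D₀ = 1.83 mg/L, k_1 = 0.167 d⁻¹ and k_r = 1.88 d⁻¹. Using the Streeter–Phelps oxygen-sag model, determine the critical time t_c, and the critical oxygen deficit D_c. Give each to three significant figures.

At the critical point dD/dt = 0, so k_1 L₀ e^(−k_1 t) = k_r D. Substituting D(t) from the Streeter–Phelps equation and solving for t gives
t_c = ln[(k_r/k_1)(1 − D₀(k_r−k_1)/(k_1 L₀))] / (k_r−k_1).
Here k_r−k_1 = 1.713 d⁻¹ and 1 − D₀(k_r−k_1)/(k_1 L₀) = 1 − 1.83×1.713/(0.167×22.4) = 0.1620, so
t_c = ln(11.26 × 0.1620) / 1.713 = 0.6009 / 1.713 = 0.3508 d.
L(t_c) = L₀ e^(−k_1 t_c) = 22.4 × 0.9431 = 21.13 mg/L, and at the critical point k_r D_c = k_1 L, so D_c = (0.167/1.88) × 21.13 = 1.877 mg/L.

t_c ≈ 0.351 d; D_c ≈ 1.88 mg/L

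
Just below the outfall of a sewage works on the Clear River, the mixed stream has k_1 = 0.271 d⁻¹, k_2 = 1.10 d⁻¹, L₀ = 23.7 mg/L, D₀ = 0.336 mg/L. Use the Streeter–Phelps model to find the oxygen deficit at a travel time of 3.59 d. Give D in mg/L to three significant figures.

D ≈ 2.79 mg/L

k_1 L₀/(k_2−k_1) = 0.271×23.7/(1.10−0.271) = 6.423/0.8290 = 7.748 mg/L.
e^(−k_1 t) = e^(−0.271×3.590) = 0.3780; e^(−k_2 t) = e^(−1.10×3.590) = 0.01927.
D = 7.748 × (0.3780 − 0.01927) + 0.336 × 0.01927 = 2.779 + 0.006476 = 2.786 mg/L.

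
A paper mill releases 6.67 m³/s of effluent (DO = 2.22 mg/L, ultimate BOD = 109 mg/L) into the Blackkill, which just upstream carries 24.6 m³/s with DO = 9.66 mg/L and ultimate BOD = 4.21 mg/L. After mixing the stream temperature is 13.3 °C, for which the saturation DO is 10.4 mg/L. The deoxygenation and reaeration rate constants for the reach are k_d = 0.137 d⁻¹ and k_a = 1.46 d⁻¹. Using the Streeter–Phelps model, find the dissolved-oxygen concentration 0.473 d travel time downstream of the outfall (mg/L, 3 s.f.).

DO ≈ 8.03 mg/L

Mixed DO = (24.6×9.66 + 6.67×2.22)/(24.6+6.67) = 252.4/31.27 = 8.073 mg/L.
Mixed L₀ = (24.6×4.21 + 6.67×109)/(31.27) = 830.6/31.27 = 26.56 mg/L.
Initial deficit D₀ = C_s − DO₀ = 10.4 − 8.073 = 2.327 mg/L.
D(0.473) = [0.137×26.56/(1.46−0.137)](e^(−0.137×0.473) − e^(−1.46×0.473)) + 2.327 e^(−1.46×0.473)
= 2.751 × (0.9373 − 0.5013) + 2.327 × 0.5013 = 2.366 mg/L.
DO = 10.4 − 2.366 = 8.034 mg/L.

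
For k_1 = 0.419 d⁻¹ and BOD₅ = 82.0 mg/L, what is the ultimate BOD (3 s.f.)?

L₀ ≈ 93.5 mg/L

BOD₅ = L₀(1 − e^(−5k_1)) ⇒ L₀ = BOD₅ / (1 − e^(−5×0.419))
= 82.0 / (1 − 0.1231) = 82.0 / 0.8769 = 93.51 mg/L.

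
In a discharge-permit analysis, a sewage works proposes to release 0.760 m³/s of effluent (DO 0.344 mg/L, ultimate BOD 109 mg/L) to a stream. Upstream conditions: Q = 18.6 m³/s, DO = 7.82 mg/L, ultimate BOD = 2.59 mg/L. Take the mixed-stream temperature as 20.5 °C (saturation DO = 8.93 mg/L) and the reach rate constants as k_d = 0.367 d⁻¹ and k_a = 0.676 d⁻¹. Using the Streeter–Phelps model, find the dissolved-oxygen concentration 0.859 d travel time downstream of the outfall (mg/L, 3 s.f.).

Mixed DO = (18.6×7.82 + 0.760×0.344)/(18.6+0.760) = 145.7/19.36 = 7.527 mg/L.
Mixed L₀ = (18.6×2.59 + 0.760×109)/(19.36) = 131.0/19.36 = 6.767 mg/L.
Initial deficit D₀ = C_s − DO₀ = 8.93 − 7.527 = 1.403 mg/L.
D(0.859) = [0.367×6.767/(0.676−0.367)](e^(−0.367×0.859) − e^(−0.676×0.859)) + 1.403 e^(−0.676×0.859)
= 8.037 × (0.7296 − 0.5595) + 1.403 × 0.5595 = 2.152 mg/L.
DO = 8.93 − 2.152 = 6.778 mg/L.

DO ≈ 6.78 mg/L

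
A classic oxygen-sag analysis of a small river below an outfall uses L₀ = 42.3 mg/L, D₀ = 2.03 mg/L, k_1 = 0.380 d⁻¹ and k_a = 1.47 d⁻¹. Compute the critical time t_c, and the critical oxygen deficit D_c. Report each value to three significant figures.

t_c ≈ 1.11 d; D_c ≈ 7.18 mg/L

With k_a/k_1 = 3.868 and 1 − D₀(k_a−k_1)/(k_1 L₀) = 0.8623,
t_c = ln(3.868 × 0.8623) / (1.47 − 0.380) = ln(3.336) / 1.090 = 1.205/1.090 = 1.105 d.
D_c = (k_1/k_a) L₀ e^(−k_1 t_c) = (0.380/1.47) × 42.3 × e^(−0.380×1.105) = 0.2585 × 42.3 × 0.6570 = 7.185 mg/L.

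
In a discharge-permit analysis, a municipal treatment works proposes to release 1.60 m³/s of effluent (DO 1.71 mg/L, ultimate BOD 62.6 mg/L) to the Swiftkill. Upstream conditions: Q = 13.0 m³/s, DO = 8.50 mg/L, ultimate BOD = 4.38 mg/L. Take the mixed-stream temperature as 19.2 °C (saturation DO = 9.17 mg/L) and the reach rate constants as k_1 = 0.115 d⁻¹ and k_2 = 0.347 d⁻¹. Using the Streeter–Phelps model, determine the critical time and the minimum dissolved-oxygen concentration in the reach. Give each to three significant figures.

Mixed DO = (13.0×8.50 + 1.60×1.71)/(13.0+1.60) = 113.2/14.60 = 7.756 mg/L.
Mixed L₀ = (13.0×4.38 + 1.60×62.6)/(14.60) = 157.1/14.60 = 10.76 mg/L.
Initial deficit D₀ = C_s − DO₀ = 9.17 − 7.756 = 1.414 mg/L.
t_c = (1/0.2320) ln[(0.347/0.115)(1 − 1.414×0.2320/(0.115×10.76))] = 4.310 × ln(2.217) = 3.432 d.
D_c = (0.115/0.347) × 10.76 × e^(−0.115×3.432) = 0.3314 × 10.76 × 0.6739 = 2.403 mg/L.
Minimum DO = 9.17 − 2.403 = 6.767 mg/L.

t_c ≈ 3.43 d; minimum DO ≈ 6.77 mg/L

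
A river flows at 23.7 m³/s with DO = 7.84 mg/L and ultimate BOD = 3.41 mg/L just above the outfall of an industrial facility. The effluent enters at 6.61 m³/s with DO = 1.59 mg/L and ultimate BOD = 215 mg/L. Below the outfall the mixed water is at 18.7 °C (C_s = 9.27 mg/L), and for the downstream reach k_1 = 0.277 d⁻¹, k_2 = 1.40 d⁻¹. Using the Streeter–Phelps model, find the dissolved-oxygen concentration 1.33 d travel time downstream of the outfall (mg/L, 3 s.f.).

DO ≈ 2.28 mg/L

Mixed DO = (23.7×7.84 + 6.61×1.59)/(23.7+6.61) = 196.3/30.31 = 6.477 mg/L.
Mixed L₀ = (23.7×3.41 + 6.61×215)/(30.31) = 1502/30.31 = 49.55 mg/L.
Initial deficit D₀ = C_s − DO₀ = 9.27 − 6.477 = 2.793 mg/L.
D(1.33) = [0.277×49.55/(1.40−0.277)](e^(−0.277×1.33) − e^(−1.40×1.33)) + 2.793 e^(−1.40×1.33)
= 12.22 × (0.6918 − 0.1554) + 2.793 × 0.1554 = 6.991 mg/L.
DO = 9.27 − 6.991 = 2.279 mg/L.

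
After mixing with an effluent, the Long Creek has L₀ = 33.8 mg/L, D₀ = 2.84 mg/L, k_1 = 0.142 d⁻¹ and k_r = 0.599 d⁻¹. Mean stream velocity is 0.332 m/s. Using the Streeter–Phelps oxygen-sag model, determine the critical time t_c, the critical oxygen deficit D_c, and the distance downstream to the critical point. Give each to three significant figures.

With k_r/k_1 = 4.218 and 1 − D₀(k_r−k_1)/(k_1 L₀) = 0.7296,
t_c = ln(4.218 × 0.7296) / (0.599 − 0.142) = ln(3.078) / 0.4570 = 1.124/0.4570 = 2.460 d.
L(t_c) = L₀ e^(−k_1 t_c) = 33.8 × 0.7052 = 23.84 mg/L, and at the critical point k_r D_c = k_1 L, so D_c = (0.142/0.599) × 23.84 = 5.650 mg/L.
x_c = v t_c = 0.332 m/s × 2.460 d × 86400 s/d = 70560 m ≈ 70.6 km.

t_c ≈ 2.46 d; D_c ≈ 5.65 mg/L; x_c ≈ 70.6 km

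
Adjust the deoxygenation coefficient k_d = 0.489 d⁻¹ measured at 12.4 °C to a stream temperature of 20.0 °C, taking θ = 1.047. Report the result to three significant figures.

k_d ≈ 0.693 d⁻¹

k_d(T₂) = k_d(T₁) · θ^(T₂−T₁) = 0.489 × 1.047^(20.0−12.4)
= 0.489 × 1.047^7.60 = 0.489 × 1.418 = 0.6933 d⁻¹.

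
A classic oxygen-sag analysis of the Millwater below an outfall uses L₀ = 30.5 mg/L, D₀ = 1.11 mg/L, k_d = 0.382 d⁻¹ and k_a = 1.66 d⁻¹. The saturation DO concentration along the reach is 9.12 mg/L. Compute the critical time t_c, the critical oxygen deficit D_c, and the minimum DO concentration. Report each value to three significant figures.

With k_a/k_d = 4.346 and 1 − D₀(k_a−k_d)/(k_d L₀) = 0.8782,
t_c = ln(4.346 × 0.8782) / (1.66 − 0.382) = ln(3.816) / 1.278 = 1.339/1.278 = 1.048 d.
D_c = (k_d/k_a) L₀ e^(−k_d t_c) = (0.382/1.66) × 30.5 × e^(−0.382×1.048) = 0.2301 × 30.5 × 0.6701 = 4.703 mg/L.
Minimum DO = C_s − D_c = 9.12 − 4.703 = 4.417 mg/L.

t_c ≈ 1.05 d; D_c ≈ 4.70 mg/L; min DO ≈ 4.42 mg/L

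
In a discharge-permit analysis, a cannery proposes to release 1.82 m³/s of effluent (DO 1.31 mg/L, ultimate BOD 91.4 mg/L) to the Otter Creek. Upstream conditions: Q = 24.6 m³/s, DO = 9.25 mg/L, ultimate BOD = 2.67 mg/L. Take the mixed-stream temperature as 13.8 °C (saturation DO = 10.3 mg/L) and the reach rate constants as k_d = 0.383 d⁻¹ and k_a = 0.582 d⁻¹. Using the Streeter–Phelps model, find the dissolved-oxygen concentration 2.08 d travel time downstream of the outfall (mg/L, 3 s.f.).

DO ≈ 7.24 mg/L

Mixed DO = (24.6×9.25 + 1.82×1.31)/(24.6+1.82) = 229.9/26.42 = 8.703 mg/L.
Mixed L₀ = (24.6×2.67 + 1.82×91.4)/(26.42) = 232.0/26.42 = 8.782 mg/L.
Initial deficit D₀ = C_s − DO₀ = 10.3 − 8.703 = 1.597 mg/L.
D(2.08) = [0.383×8.782/(0.582−0.383)](e^(−0.383×2.08) − e^(−0.582×2.08)) + 1.597 e^(−0.582×2.08)
= 16.90 × (0.4508 − 0.2980) + 1.597 × 0.2980 = 3.059 mg/L.
DO = 10.3 − 3.059 = 7.241 mg/L.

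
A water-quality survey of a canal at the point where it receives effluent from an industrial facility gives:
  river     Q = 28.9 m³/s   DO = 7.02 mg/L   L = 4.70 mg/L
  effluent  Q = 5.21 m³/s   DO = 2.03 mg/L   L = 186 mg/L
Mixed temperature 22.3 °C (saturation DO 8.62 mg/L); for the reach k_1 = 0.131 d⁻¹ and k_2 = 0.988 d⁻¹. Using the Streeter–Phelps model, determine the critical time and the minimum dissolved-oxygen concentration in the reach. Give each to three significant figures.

Mixed DO = (28.9×7.02 + 5.21×2.03)/(28.9+5.21) = 213.5/34.11 = 6.258 mg/L.
Mixed L₀ = (28.9×4.70 + 5.21×186)/(34.11) = 1105/34.11 = 32.39 mg/L.
Initial deficit D₀ = C_s − DO₀ = 8.62 − 6.258 = 2.362 mg/L.
t_c = (1/0.8570) ln[(0.988/0.131)(1 − 2.362×0.8570/(0.131×32.39))] = 1.167 × ln(3.944) = 1.601 d.
D_c = (0.131/0.988) × 32.39 × e^(−0.131×1.601) = 0.1326 × 32.39 × 0.8108 = 3.482 mg/L.
Minimum DO = 8.62 − 3.482 = 5.138 mg/L.

t_c ≈ 1.60 d; minimum DO ≈ 5.14 mg/L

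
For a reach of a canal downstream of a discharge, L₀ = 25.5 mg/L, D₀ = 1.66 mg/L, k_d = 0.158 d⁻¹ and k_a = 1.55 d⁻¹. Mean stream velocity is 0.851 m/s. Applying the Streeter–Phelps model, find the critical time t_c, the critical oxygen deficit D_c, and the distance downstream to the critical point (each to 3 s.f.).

t_c ≈ 1.03 d; D_c ≈ 2.21 mg/L; x_c ≈ 75.6 km

With k_a/k_d = 9.810 and 1 − D₀(k_a−k_d)/(k_d L₀) = 0.4265,
t_c = ln(9.810 × 0.4265) / (1.55 − 0.158) = ln(4.184) / 1.392 = 1.431/1.392 = 1.028 d.
L(t_c) = L₀ e^(−k_d t_c) = 25.5 × 0.8501 = 21.68 mg/L, and at the critical point k_a D_c = k_d L, so D_c = (0.158/1.55) × 21.68 = 2.210 mg/L.
x_c = v t_c = 0.851 m/s × 1.028 d × 86400 s/d = 75600 m ≈ 75.6 km.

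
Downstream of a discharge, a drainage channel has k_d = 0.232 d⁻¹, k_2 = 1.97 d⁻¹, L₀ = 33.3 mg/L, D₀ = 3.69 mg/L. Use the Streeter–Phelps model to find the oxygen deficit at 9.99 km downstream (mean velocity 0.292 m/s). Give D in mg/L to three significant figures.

D ≈ 3.71 mg/L

Travel time t = x/v = 9.99 km / (0.292 m/s) = 9990 m / 0.292 m/s = 34210 s = 0.3960 d.
k_d L₀/(k_2−k_d) = 0.232×33.3/(1.97−0.232) = 7.726/1.738 = 4.445 mg/L.
e^(−k_d t) = e^(−0.232×0.3960) = 0.9122; e^(−k_2 t) = e^(−1.97×0.3960) = 0.4584.
D = 4.445 × (0.9122 − 0.4584) + 3.69 × 0.4584 = 2.017 + 1.691 = 3.709 mg/L.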